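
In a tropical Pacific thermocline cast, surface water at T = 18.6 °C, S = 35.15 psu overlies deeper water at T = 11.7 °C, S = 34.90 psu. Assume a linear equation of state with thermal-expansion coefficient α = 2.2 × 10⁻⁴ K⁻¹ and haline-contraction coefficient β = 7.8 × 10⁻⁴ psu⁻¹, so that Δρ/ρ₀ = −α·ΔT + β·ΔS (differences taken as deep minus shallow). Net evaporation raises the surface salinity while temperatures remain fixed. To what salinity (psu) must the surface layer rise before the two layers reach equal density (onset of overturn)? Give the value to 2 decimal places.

36.85 psu

Neutral buoyancy requires −α(T_deep − T_surf) + β(S_deep − S_surf′) = 0.
S_surf′ = S_deep − (α/β)·ΔT = 34.90 − (2.2 × 10⁻⁴/7.8 × 10⁻⁴)·(-6.9) = 36.8462 psu.
Increase required: 36.8462 − 35.15 = 1.6962 psu.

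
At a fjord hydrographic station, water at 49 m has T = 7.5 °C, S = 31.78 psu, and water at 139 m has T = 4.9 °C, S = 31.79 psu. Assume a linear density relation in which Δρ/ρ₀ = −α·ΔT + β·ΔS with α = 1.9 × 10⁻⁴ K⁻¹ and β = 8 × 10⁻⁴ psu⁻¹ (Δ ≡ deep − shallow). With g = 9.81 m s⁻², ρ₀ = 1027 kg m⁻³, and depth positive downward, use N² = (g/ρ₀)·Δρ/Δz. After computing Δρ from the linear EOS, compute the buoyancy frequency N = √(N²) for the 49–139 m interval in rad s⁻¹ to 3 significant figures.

7.40 × 10⁻³ rad s⁻¹

ΔT = -2.6 K, ΔS = +0.01 psu (deep − shallow).
Δρ/ρ₀ = −αΔT + βΔS = 4.94 × 10⁻⁴ + 8.00 × 10⁻⁶ = 5.02 × 10⁻⁴, so Δρ ≈ 0.5156 kg m⁻³.
N² = (g/ρ₀)·Δρ/Δz = g·(Δρ/ρ₀)/Δz = 9.81 × 5.02 × 10⁻⁴ / 90 = 5.4718 × 10⁻⁵ s⁻².
N = √(5.4718 × 10⁻⁵) = 7.3972 × 10⁻³ rad s⁻¹ ≈ 7.40 × 10⁻³ rad s⁻¹.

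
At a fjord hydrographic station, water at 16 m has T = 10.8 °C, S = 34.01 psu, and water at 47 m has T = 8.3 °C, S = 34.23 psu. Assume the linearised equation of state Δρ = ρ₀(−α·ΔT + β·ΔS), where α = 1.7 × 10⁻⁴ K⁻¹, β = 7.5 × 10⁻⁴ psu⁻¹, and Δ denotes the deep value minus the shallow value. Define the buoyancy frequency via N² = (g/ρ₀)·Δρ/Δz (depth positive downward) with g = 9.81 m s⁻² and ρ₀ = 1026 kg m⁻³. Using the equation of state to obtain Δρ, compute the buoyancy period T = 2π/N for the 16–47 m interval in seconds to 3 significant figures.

ΔT = -2.5 K, ΔS = +0.22 psu (deep − shallow).
Δρ/ρ₀ = −αΔT + βΔS = 4.25 × 10⁻⁴ + 1.65 × 10⁻⁴ = 5.90 × 10⁻⁴, so Δρ ≈ 0.6053 kg m⁻³.
N² = (g/ρ₀)·Δρ/Δz = g·(Δρ/ρ₀)/Δz = 9.81 × 5.90 × 10⁻⁴ / 31 = 1.8671 × 10⁻⁴ s⁻².
N = √(1.8671 × 10⁻⁴) = 0.013664 rad s⁻¹ → T = 2π/N = 459.83 s ≈ 460 s.

460 s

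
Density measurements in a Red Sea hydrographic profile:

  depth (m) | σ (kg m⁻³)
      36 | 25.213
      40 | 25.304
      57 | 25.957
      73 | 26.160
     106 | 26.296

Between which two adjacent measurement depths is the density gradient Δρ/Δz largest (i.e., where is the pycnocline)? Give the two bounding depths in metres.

Compute the density gradient over each adjacent pair:
  36–40 m: Δρ/Δz = 0.091/4 = 0.023 kg m⁻⁴
  40–57 m: Δρ/Δz = 0.653/17 = 0.038 kg m⁻⁴
  57–73 m: Δρ/Δz = 0.203/16 = 0.013 kg m⁻⁴
  73–106 m: Δρ/Δz = 0.136/33 = 4.1 × 10⁻³ kg m⁻⁴
The largest gradient is in the 40–57 m interval — the pycnocline.

40–57 m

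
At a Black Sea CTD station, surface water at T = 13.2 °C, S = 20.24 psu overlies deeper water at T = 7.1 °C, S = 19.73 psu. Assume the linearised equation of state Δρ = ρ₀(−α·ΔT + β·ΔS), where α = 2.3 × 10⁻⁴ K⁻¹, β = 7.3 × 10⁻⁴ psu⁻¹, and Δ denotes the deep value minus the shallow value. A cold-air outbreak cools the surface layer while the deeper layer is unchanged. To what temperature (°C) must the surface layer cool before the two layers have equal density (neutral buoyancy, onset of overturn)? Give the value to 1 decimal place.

Neutral buoyancy requires Δρ = 0, i.e. −α(T_deep − T_surf′) + β(S_deep − S_surf) = 0.
T_surf′ = T_deep − (β/α)·ΔS = 7.1 − (7.3 × 10⁻⁴/2.3 × 10⁻⁴)·(-0.51) = 8.719 °C.
Cooling required: 13.2 − (8.719) = 4.481 °C.

8.7 °C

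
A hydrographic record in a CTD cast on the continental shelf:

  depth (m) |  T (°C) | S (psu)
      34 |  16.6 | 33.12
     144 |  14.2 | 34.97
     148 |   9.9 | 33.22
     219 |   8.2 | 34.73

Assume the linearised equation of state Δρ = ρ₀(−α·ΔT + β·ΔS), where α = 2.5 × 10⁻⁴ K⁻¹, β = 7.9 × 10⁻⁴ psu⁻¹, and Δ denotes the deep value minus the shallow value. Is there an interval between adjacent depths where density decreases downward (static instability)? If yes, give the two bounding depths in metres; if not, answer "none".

Evaluate Δρ/ρ₀ = −αΔT + βΔS across each adjacent pair:
  34–144 m: −αΔT+βΔS = −(2.5 × 10⁻⁴)(-2.4)+(7.9 × 10⁻⁴)(+1.85) = 2.1 × 10⁻³ → stable
  144–148 m: −αΔT+βΔS = −(2.5 × 10⁻⁴)(-4.3)+(7.9 × 10⁻⁴)(-1.75) = -3.1 × 10⁻⁴ → UNSTABLE
  148–219 m: −αΔT+βΔS = −(2.5 × 10⁻⁴)(-1.7)+(7.9 × 10⁻⁴)(+1.51) = 1.6 × 10⁻³ → stable
The 144–148 m interval has Δρ < 0: lighter water underlies denser water.

144–148 m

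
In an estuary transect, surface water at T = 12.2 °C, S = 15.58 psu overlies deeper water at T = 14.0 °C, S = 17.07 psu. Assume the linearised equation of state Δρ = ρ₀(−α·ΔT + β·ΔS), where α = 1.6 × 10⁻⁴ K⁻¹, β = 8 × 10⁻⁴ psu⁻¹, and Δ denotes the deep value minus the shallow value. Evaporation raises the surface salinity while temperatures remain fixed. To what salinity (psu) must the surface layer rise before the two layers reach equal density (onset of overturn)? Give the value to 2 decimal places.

16.71 psu

Neutral buoyancy requires −α(T_deep − T_surf) + β(S_deep − S_surf′) = 0.
S_surf′ = S_deep − (α/β)·ΔT = 17.07 − (1.6 × 10⁻⁴/8 × 10⁻⁴)·(+1.8) = 16.7100 psu.
Increase required: 16.7100 − 15.58 = 1.1300 psu.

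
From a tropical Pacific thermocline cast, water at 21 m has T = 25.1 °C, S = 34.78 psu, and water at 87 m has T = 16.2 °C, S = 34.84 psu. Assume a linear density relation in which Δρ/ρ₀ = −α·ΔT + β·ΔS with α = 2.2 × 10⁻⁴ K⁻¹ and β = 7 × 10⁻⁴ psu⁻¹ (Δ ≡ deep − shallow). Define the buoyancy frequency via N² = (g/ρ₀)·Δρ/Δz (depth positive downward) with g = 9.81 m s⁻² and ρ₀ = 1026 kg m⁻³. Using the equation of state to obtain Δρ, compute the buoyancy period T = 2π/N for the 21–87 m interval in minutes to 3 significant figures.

6.07 min

ΔT = -8.9 K, ΔS = +0.06 psu (deep − shallow).
Δρ/ρ₀ = −αΔT + βΔS = 1.958 × 10⁻³ + 4.20 × 10⁻⁵ = 2.00 × 10⁻³, so Δρ ≈ 2.052 kg m⁻³.
N² = (g/ρ₀)·Δρ/Δz = g·(Δρ/ρ₀)/Δz = 9.81 × 2.00 × 10⁻³ / 66 = 2.9727 × 10⁻⁴ s⁻².
N = √(2.9727 × 10⁻⁴) = 0.017242 rad s⁻¹ → T = 2π/N = 364.41 s = 6.0735 min ≈ 6.07 min.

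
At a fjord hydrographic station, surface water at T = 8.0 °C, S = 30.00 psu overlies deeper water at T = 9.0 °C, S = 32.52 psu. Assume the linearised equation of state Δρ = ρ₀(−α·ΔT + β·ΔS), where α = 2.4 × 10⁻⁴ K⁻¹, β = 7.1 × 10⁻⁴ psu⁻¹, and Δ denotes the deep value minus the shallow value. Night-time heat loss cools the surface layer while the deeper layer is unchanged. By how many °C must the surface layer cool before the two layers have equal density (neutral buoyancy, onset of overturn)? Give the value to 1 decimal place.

6.5 °C

Neutral buoyancy requires Δρ = 0, i.e. −α(T_deep − T_surf′) + β(S_deep − S_surf) = 0.
T_surf′ = T_deep − (β/α)·ΔS = 9.0 − (7.1 × 10⁻⁴/2.4 × 10⁻⁴)·(+2.52) = 1.545 °C.
Cooling required: 8.0 − (1.545) = 6.455 °C.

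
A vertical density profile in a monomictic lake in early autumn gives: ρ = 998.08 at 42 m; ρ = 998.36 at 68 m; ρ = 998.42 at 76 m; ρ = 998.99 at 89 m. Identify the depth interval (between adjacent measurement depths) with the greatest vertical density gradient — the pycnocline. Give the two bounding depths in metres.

76–89 m

Compute the density gradient over each adjacent pair:
  42–68 m: Δρ/Δz = 0.28/26 = 0.011 kg m⁻⁴
  68–76 m: Δρ/Δz = 0.06/8 = 7.5 × 10⁻³ kg m⁻⁴
  76–89 m: Δρ/Δz = 0.57/13 = 0.044 kg m⁻⁴
The largest gradient is in the 76–89 m interval — the pycnocline.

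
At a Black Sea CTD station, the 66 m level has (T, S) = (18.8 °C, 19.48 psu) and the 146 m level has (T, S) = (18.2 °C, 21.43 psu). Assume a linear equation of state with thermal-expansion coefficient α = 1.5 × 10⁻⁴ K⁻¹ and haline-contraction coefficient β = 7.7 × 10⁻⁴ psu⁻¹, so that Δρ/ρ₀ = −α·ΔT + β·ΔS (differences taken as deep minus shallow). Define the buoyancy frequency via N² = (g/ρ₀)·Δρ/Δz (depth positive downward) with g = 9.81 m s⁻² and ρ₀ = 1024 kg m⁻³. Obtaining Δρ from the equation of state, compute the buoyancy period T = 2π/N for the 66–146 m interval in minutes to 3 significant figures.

7.50 min

ΔT = -0.6 K, ΔS = +1.95 psu (deep − shallow).
Δρ/ρ₀ = −αΔT + βΔS = 9.00 × 10⁻⁵ + 1.5015 × 10⁻³ = 1.5915 × 10⁻³, so Δρ ≈ 1.630 kg m⁻³.
N² = (g/ρ₀)·Δρ/Δz = g·(Δρ/ρ₀)/Δz = 9.81 × 1.5915 × 10⁻³ / 80 = 1.9516 × 10⁻⁴ s⁻².
N = √(1.9516 × 10⁻⁴) = 0.013970 rad s⁻¹ → T = 2π/N = 449.76 s = 7.4960 min ≈ 7.50 min.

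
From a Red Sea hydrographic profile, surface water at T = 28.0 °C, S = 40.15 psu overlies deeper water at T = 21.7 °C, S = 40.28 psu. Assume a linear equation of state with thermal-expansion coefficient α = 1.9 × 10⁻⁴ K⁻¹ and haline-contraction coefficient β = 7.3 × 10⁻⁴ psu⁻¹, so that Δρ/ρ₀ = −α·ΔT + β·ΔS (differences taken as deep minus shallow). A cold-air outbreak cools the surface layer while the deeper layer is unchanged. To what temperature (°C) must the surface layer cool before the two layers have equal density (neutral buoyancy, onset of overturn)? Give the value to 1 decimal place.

21.2 °C

Neutral buoyancy requires Δρ = 0, i.e. −α(T_deep − T_surf′) + β(S_deep − S_surf) = 0.
T_surf′ = T_deep − (β/α)·ΔS = 21.7 − (7.3 × 10⁻⁴/1.9 × 10⁻⁴)·(+0.13) = 21.201 °C.
Cooling required: 28.0 − (21.201) = 6.799 °C.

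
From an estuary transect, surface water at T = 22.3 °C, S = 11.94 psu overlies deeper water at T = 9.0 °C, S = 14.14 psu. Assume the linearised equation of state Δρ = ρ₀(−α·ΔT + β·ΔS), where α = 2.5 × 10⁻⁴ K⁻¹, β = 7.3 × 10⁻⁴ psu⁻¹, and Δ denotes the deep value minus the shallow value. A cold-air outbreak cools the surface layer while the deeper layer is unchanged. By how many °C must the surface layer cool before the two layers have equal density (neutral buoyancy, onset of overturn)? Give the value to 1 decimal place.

19.7 °C

Neutral buoyancy requires Δρ = 0, i.e. −α(T_deep − T_surf′) + β(S_deep − S_surf) = 0.
T_surf′ = T_deep − (β/α)·ΔS = 9.0 − (7.3 × 10⁻⁴/2.5 × 10⁻⁴)·(+2.20) = 2.576 °C.
Cooling required: 22.3 − (2.576) = 19.724 °C.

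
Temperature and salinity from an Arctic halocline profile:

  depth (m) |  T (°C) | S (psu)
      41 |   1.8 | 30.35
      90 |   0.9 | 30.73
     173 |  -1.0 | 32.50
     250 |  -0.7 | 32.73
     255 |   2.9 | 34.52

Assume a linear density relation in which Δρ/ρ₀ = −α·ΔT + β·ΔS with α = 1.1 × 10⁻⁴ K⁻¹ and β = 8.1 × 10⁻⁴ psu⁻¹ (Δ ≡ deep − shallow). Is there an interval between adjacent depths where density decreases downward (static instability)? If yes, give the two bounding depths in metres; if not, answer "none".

none

Evaluate Δρ/ρ₀ = −αΔT + βΔS across each adjacent pair:
  41–90 m: −αΔT+βΔS = −(1.1 × 10⁻⁴)(-0.9)+(8.1 × 10⁻⁴)(+0.38) = 4.1 × 10⁻⁴ → stable
  90–173 m: −αΔT+βΔS = −(1.1 × 10⁻⁴)(-1.9)+(8.1 × 10⁻⁴)(+1.77) = 1.6 × 10⁻³ → stable
  173–250 m: −αΔT+βΔS = −(1.1 × 10⁻⁴)(+0.3)+(8.1 × 10⁻⁴)(+0.23) = 1.5 × 10⁻⁴ → stable
  250–255 m: −αΔT+βΔS = −(1.1 × 10⁻⁴)(+3.6)+(8.1 × 10⁻⁴)(+1.79) = 1.1 × 10⁻³ → stable
Every interval has Δρ > 0: the column is stably stratified throughout.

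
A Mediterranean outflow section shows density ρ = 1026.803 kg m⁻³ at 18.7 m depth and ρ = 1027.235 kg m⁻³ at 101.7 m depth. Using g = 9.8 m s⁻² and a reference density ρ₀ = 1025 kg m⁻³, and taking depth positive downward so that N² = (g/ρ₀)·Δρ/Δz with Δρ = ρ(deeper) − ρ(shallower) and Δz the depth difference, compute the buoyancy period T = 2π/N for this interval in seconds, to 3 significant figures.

891 s

Δρ = 1027.235 − 1026.803 = 0.432 kg m⁻³ over Δz = 101.7 − 18.7 = 83 m.
N² = (9.8/1025) × (0.432/83) = 4.9763 × 10⁻⁵ s⁻².
N = √(4.9763 × 10⁻⁵) = 7.0543 × 10⁻³ rad s⁻¹, so T = 2π/N = 890.69 s ≈ 891 s.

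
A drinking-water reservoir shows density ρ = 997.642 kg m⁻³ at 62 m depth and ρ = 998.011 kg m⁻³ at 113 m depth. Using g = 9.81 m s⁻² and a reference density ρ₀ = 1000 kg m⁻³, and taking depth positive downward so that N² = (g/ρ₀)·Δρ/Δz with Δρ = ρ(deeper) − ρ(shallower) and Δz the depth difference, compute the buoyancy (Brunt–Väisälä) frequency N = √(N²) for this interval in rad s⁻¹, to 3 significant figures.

Δρ = 998.011 − 997.642 = 0.369 kg m⁻³ over Δz = 113 − 62 = 51 m.
N² = (9.81/1000) × (0.369/51) = 7.0978 × 10⁻⁵ s⁻².
N = √(7.0978 × 10⁻⁵) = 8.4248 × 10⁻³ rad s⁻¹ ≈ 8.42 × 10⁻³ rad s⁻¹.
N² > 0, so the interval is statically stable.

8.42 × 10⁻³ rad s⁻¹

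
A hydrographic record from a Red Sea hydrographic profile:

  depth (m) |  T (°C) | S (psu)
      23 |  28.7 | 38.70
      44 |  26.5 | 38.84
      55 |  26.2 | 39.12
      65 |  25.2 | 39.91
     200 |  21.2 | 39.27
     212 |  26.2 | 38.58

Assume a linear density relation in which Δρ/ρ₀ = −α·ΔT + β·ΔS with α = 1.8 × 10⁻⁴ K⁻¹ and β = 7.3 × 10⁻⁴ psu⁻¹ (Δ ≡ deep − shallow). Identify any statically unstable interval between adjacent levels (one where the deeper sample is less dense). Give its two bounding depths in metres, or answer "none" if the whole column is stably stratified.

Evaluate Δρ/ρ₀ = −αΔT + βΔS across each adjacent pair:
  23–44 m: −αΔT+βΔS = −(1.8 × 10⁻⁴)(-2.2)+(7.3 × 10⁻⁴)(+0.14) = 5.0 × 10⁻⁴ → stable
  44–55 m: −αΔT+βΔS = −(1.8 × 10⁻⁴)(-0.3)+(7.3 × 10⁻⁴)(+0.28) = 2.6 × 10⁻⁴ → stable
  55–65 m: −αΔT+βΔS = −(1.8 × 10⁻⁴)(-1.0)+(7.3 × 10⁻⁴)(+0.79) = 7.6 × 10⁻⁴ → stable
  65–200 m: −αΔT+βΔS = −(1.8 × 10⁻⁴)(-4.0)+(7.3 × 10⁻⁴)(-0.64) = 2.5 × 10⁻⁴ → stable
  200–212 m: −αΔT+βΔS = −(1.8 × 10⁻⁴)(+5.0)+(7.3 × 10⁻⁴)(-0.69) = -1.4 × 10⁻³ → UNSTABLE
The 200–212 m interval has Δρ < 0: lighter water underlies denser water.

200–212 m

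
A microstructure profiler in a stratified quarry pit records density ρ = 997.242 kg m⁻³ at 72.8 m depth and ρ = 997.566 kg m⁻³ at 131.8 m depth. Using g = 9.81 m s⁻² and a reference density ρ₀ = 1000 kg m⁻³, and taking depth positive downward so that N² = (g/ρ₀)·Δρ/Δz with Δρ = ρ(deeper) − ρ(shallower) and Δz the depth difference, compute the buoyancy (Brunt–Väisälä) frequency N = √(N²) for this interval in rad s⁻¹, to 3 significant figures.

Δρ = 997.566 − 997.242 = 0.324 kg m⁻³ over Δz = 131.8 − 72.8 = 59 m.
N² = (9.81/1000) × (0.324/59) = 5.3872 × 10⁻⁵ s⁻².
N = √(5.3872 × 10⁻⁵) = 7.3398 × 10⁻³ rad s⁻¹ ≈ 7.34 × 10⁻³ rad s⁻¹.

7.34 × 10⁻³ rad s⁻¹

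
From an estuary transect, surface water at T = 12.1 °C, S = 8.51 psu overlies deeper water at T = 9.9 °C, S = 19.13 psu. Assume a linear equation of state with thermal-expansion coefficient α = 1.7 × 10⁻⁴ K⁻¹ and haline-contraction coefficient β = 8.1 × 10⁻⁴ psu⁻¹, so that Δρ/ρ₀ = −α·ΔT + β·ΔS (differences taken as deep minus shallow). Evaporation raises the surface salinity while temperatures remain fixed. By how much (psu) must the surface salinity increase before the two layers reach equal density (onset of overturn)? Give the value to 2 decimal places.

11.08 psu

Neutral buoyancy requires −α(T_deep − T_surf) + β(S_deep − S_surf′) = 0.
S_surf′ = S_deep − (α/β)·ΔT = 19.13 − (1.7 × 10⁻⁴/8.1 × 10⁻⁴)·(-2.2) = 19.5917 psu.
Increase required: 19.5917 − 8.51 = 11.0817 psu.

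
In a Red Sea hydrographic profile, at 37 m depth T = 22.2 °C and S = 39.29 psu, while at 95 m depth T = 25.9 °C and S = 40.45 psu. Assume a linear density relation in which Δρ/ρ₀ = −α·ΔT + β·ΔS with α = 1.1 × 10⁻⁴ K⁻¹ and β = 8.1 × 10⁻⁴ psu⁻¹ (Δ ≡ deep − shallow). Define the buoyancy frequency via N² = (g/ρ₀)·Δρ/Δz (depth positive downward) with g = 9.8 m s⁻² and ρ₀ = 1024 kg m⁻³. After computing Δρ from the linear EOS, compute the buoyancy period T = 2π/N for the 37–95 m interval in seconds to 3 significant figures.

662 s

ΔT = +3.7 K, ΔS = +1.16 psu (deep − shallow).
Δρ/ρ₀ = −αΔT + βΔS = -4.07 × 10⁻⁴ + 9.396 × 10⁻⁴ = 5.326 × 10⁻⁴, so Δρ ≈ 0.5454 kg m⁻³.
N² = (g/ρ₀)·Δρ/Δz = g·(Δρ/ρ₀)/Δz = 9.8 × 5.326 × 10⁻⁴ / 58 = 8.9991 × 10⁻⁵ s⁻².
N = √(8.9991 × 10⁻⁵) = 9.4864 × 10⁻³ rad s⁻¹ → T = 2π/N = 662.34 s ≈ 662 s.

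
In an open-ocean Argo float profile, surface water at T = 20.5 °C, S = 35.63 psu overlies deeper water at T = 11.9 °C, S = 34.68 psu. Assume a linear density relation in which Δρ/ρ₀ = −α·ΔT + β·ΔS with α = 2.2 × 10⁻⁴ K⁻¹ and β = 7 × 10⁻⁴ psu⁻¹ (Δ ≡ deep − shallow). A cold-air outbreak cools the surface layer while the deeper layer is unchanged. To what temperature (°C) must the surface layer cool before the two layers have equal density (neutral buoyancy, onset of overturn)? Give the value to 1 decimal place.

14.9 °C

Neutral buoyancy requires Δρ = 0, i.e. −α(T_deep − T_surf′) + β(S_deep − S_surf) = 0.
T_surf′ = T_deep − (β/α)·ΔS = 11.9 − (7 × 10⁻⁴/2.2 × 10⁻⁴)·(-0.95) = 14.923 °C.
Cooling required: 20.5 − (14.923) = 5.577 °C.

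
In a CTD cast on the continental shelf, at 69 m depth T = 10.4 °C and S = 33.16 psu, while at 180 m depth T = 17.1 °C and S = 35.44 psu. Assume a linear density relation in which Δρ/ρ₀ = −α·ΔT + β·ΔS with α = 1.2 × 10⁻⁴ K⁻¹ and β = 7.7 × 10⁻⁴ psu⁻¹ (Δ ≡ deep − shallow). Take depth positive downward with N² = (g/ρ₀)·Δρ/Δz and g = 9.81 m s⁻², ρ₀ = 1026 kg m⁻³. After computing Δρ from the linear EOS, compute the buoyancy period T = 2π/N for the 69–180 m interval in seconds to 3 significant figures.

685 s

ΔT = +6.7 K, ΔS = +2.28 psu (deep − shallow).
Δρ/ρ₀ = −αΔT + βΔS = -8.04 × 10⁻⁴ + 1.7556 × 10⁻³ = 9.516 × 10⁻⁴, so Δρ ≈ 0.9763 kg m⁻³.
N² = (g/ρ₀)·Δρ/Δz = g·(Δρ/ρ₀)/Δz = 9.81 × 9.516 × 10⁻⁴ / 111 = 8.4101 × 10⁻⁵ s⁻².
N = √(8.4101 × 10⁻⁵) = 9.1707 × 10⁻³ rad s⁻¹ → T = 2π/N = 685.14 s ≈ 685 s.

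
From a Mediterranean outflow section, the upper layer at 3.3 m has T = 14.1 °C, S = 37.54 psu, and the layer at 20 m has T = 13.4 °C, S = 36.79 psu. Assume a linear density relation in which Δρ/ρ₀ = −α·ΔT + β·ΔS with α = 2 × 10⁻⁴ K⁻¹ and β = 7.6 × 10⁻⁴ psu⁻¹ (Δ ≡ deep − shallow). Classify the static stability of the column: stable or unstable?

unstable

ΔT = 13.4 − 14.1 = -0.7 K and ΔS = 36.79 − 37.54 = -0.75 psu (deep − shallow).
−αΔT = 1.40 × 10⁻⁴; βΔS = -5.70 × 10⁻⁴; sum Δρ/ρ₀ = -4.30 × 10⁻⁴.
Δρ/ρ₀ < 0, so Δρ < 0: deeper water is lighter → statically unstable; the column would overturn.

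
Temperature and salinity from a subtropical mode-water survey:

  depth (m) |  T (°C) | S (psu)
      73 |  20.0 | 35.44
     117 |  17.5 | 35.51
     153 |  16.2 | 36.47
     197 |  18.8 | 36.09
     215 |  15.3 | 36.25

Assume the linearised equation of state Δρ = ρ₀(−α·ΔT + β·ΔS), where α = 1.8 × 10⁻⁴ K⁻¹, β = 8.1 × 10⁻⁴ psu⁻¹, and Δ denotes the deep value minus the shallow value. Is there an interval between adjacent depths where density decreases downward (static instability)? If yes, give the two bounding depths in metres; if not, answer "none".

153–197 m

Evaluate Δρ/ρ₀ = −αΔT + βΔS across each adjacent pair:
  73–117 m: −αΔT+βΔS = −(1.8 × 10⁻⁴)(-2.5)+(8.1 × 10⁻⁴)(+0.07) = 5.1 × 10⁻⁴ → stable
  117–153 m: −αΔT+βΔS = −(1.8 × 10⁻⁴)(-1.3)+(8.1 × 10⁻⁴)(+0.96) = 1.0 × 10⁻³ → stable
  153–197 m: −αΔT+βΔS = −(1.8 × 10⁻⁴)(+2.6)+(8.1 × 10⁻⁴)(-0.38) = -7.8 × 10⁻⁴ → UNSTABLE
  197–215 m: −αΔT+βΔS = −(1.8 × 10⁻⁴)(-3.5)+(8.1 × 10⁻⁴)(+0.16) = 7.6 × 10⁻⁴ → stable
The 153–197 m interval has Δρ < 0: lighter water underlies denser water.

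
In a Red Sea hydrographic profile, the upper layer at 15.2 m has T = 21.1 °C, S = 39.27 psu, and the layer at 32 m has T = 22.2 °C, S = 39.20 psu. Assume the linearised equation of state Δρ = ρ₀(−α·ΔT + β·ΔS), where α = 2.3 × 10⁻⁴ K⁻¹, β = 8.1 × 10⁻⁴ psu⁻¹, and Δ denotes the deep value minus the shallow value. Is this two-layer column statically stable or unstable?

ΔT = 22.2 − 21.1 = +1.1 K and ΔS = 39.20 − 39.27 = -0.07 psu (deep − shallow).
−αΔT = -2.53 × 10⁻⁴; βΔS = -5.67 × 10⁻⁵; sum Δρ/ρ₀ = -3.097 × 10⁻⁴.
Δρ/ρ₀ < 0, so Δρ < 0: deeper water is lighter → statically unstable; the column would overturn.

unstable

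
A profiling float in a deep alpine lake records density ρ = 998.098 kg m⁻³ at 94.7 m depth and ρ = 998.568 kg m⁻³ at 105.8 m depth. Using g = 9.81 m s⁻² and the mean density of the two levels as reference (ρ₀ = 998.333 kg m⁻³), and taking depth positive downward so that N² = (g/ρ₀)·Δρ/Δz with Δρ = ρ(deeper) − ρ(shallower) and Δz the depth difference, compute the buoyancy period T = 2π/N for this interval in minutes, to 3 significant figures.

Δρ = 998.568 − 998.098 = 0.470 kg m⁻³ over Δz = 105.8 − 94.7 = 11.1 m.
N² = (9.81/998.333) × (0.470/11.1) = 4.1607 × 10⁻⁴ s⁻².
N = √(4.1607 × 10⁻⁴) = 0.020398 rad s⁻¹, so T = 2π/N = 308.03 s = 5.1338 min ≈ 5.13 min.
A positive N² confirms static stability across the interval.

5.13 min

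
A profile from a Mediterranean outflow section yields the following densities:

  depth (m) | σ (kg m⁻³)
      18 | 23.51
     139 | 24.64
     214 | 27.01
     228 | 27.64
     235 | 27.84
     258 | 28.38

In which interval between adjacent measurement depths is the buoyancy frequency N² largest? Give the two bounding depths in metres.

214–228 m

Compute the density gradient over each adjacent pair:
  18–139 m: Δρ/Δz = 1.13/121 = 9.3 × 10⁻³ kg m⁻⁴
  139–214 m: Δρ/Δz = 2.37/75 = 0.032 kg m⁻⁴
  214–228 m: Δρ/Δz = 0.63/14 = 0.045 kg m⁻⁴
  228–235 m: Δρ/Δz = 0.20/7 = 0.029 kg m⁻⁴
  235–258 m: Δρ/Δz = 0.54/23 = 0.023 kg m⁻⁴
The largest gradient is in the 214–228 m interval — the pycnocline.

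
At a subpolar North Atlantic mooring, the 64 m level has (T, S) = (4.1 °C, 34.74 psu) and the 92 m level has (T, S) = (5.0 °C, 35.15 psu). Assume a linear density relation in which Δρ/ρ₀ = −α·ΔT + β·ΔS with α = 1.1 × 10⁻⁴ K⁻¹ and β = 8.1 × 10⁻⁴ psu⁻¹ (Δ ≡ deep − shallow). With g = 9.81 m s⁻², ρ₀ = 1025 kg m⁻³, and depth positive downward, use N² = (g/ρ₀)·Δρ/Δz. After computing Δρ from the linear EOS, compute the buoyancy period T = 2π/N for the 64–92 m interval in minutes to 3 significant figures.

ΔT = +0.9 K, ΔS = +0.41 psu (deep − shallow).
Δρ/ρ₀ = −αΔT + βΔS = -9.90 × 10⁻⁵ + 3.321 × 10⁻⁴ = 2.331 × 10⁻⁴, so Δρ ≈ 0.2389 kg m⁻³.
N² = (g/ρ₀)·Δρ/Δz = g·(Δρ/ρ₀)/Δz = 9.81 × 2.331 × 10⁻⁴ / 28 = 8.1668 × 10⁻⁵ s⁻².
N = √(8.1668 × 10⁻⁵) = 9.0370 × 10⁻³ rad s⁻¹ → T = 2π/N = 695.27 s = 11.588 min ≈ 11.6 min.

11.6 min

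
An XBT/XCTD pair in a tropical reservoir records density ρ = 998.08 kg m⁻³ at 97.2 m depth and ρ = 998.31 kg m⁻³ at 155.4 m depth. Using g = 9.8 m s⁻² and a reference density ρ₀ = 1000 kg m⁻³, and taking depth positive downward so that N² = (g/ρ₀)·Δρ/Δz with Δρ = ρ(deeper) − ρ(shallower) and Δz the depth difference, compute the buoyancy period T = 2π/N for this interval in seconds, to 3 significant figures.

Δρ = 998.31 − 998.08 = 0.23 kg m⁻³ over Δz = 155.4 − 97.2 = 58.2 m.
N² = (9.8/1000) × (0.23/58.2) = 3.8729 × 10⁻⁵ s⁻².
N = √(3.8729 × 10⁻⁵) = 6.2233 × 10⁻³ rad s⁻¹, so T = 2π/N = 1.0096 × 10³ s ≈ 1.01 × 10³ s.
Since Δρ > 0 the layer is stably stratified.

1.01 × 10³ s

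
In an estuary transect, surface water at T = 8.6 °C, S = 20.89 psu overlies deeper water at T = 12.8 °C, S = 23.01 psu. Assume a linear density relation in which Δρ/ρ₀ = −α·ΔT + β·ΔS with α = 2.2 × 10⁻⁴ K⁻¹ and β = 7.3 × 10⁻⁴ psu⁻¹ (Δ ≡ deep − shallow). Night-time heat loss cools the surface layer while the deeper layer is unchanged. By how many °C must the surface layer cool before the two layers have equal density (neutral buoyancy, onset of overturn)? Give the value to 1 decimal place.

Neutral buoyancy requires Δρ = 0, i.e. −α(T_deep − T_surf′) + β(S_deep − S_surf) = 0.
T_surf′ = T_deep − (β/α)·ΔS = 12.8 − (7.3 × 10⁻⁴/2.2 × 10⁻⁴)·(+2.12) = 5.765 °C.
Cooling required: 8.6 − (5.765) = 2.835 °C.

2.8 °C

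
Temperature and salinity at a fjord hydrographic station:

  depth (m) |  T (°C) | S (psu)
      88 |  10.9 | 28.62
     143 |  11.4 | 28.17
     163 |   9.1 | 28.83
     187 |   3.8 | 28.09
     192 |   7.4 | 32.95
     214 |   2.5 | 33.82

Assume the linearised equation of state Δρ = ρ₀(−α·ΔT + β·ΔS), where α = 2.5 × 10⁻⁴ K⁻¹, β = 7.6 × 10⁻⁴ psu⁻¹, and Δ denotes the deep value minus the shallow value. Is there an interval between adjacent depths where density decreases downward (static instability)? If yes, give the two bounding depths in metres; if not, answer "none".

Evaluate Δρ/ρ₀ = −αΔT + βΔS across each adjacent pair:
  88–143 m: −αΔT+βΔS = −(2.5 × 10⁻⁴)(+0.5)+(7.6 × 10⁻⁴)(-0.45) = -4.7 × 10⁻⁴ → UNSTABLE
  143–163 m: −αΔT+βΔS = −(2.5 × 10⁻⁴)(-2.3)+(7.6 × 10⁻⁴)(+0.66) = 1.1 × 10⁻³ → stable
  163–187 m: −αΔT+βΔS = −(2.5 × 10⁻⁴)(-5.3)+(7.6 × 10⁻⁴)(-0.74) = 7.6 × 10⁻⁴ → stable
  187–192 m: −αΔT+βΔS = −(2.5 × 10⁻⁴)(+3.6)+(7.6 × 10⁻⁴)(+4.86) = 2.8 × 10⁻³ → stable
  192–214 m: −αΔT+βΔS = −(2.5 × 10⁻⁴)(-4.9)+(7.6 × 10⁻⁴)(+0.87) = 1.9 × 10⁻³ → stable
The 88–143 m interval has Δρ < 0: lighter water underlies denser water.

88–143 m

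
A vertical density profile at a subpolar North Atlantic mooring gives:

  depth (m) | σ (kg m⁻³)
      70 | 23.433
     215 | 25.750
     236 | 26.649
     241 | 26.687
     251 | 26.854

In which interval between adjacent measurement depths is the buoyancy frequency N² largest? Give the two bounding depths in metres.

215–236 m

Compute the density gradient over each adjacent pair:
  70–215 m: Δρ/Δz = 2.317/145 = 0.016 kg m⁻⁴
  215–236 m: Δρ/Δz = 0.899/21 = 0.043 kg m⁻⁴
  236–241 m: Δρ/Δz = 0.038/5 = 7.6 × 10⁻³ kg m⁻⁴
  241–251 m: Δρ/Δz = 0.167/10 = 0.017 kg m⁻⁴
The largest gradient is in the 215–236 m interval — the pycnocline.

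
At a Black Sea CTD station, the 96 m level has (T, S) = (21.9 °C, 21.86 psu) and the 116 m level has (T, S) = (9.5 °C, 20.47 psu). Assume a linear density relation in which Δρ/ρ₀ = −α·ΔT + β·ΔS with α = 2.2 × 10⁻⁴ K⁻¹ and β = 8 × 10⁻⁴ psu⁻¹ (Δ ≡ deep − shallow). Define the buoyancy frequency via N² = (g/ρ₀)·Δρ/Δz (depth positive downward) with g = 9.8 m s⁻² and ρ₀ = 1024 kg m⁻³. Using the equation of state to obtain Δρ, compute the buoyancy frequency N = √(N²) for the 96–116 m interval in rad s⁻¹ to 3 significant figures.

ΔT = -12.4 K, ΔS = -1.39 psu (deep − shallow).
Δρ/ρ₀ = −αΔT + βΔS = 2.728 × 10⁻³ − 1.112 × 10⁻³ = 1.616 × 10⁻³, so Δρ ≈ 1.655 kg m⁻³.
N² = (g/ρ₀)·Δρ/Δz = g·(Δρ/ρ₀)/Δz = 9.8 × 1.616 × 10⁻³ / 20 = 7.9184 × 10⁻⁴ s⁻².
N = √(7.9184 × 10⁻⁴) = 0.028140 rad s⁻¹ ≈ 0.0281 rad s⁻¹.

0.0281 rad s⁻¹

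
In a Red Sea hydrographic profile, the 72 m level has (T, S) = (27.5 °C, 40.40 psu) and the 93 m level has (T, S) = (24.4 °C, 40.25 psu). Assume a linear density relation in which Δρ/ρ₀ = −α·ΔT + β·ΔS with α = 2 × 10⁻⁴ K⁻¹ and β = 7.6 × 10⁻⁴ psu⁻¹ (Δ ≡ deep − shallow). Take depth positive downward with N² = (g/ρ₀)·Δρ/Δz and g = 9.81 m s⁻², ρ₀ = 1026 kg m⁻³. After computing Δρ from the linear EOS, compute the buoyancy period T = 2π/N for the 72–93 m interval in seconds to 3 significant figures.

ΔT = -3.1 K, ΔS = -0.15 psu (deep − shallow).
Δρ/ρ₀ = −αΔT + βΔS = 6.20 × 10⁻⁴ − 1.14 × 10⁻⁴ = 5.06 × 10⁻⁴, so Δρ ≈ 0.5192 kg m⁻³.
N² = (g/ρ₀)·Δρ/Δz = g·(Δρ/ρ₀)/Δz = 9.81 × 5.06 × 10⁻⁴ / 21 = 2.3637 × 10⁻⁴ s⁻².
N = √(2.3637 × 10⁻⁴) = 0.015374 rad s⁻¹ → T = 2π/N = 408.69 s ≈ 409 s.

409 s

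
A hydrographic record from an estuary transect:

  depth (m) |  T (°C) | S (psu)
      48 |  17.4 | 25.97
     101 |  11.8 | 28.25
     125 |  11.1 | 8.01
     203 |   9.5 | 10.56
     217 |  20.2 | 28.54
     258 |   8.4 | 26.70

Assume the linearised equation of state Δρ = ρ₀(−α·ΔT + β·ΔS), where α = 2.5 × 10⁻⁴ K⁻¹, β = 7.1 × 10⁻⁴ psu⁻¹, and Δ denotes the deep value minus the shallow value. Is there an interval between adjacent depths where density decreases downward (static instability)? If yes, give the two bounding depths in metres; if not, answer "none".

Evaluate Δρ/ρ₀ = −αΔT + βΔS across each adjacent pair:
  48–101 m: −αΔT+βΔS = −(2.5 × 10⁻⁴)(-5.6)+(7.1 × 10⁻⁴)(+2.28) = 3.0 × 10⁻³ → stable
  101–125 m: −αΔT+βΔS = −(2.5 × 10⁻⁴)(-0.7)+(7.1 × 10⁻⁴)(-20.24) = -0.014 → UNSTABLE
  125–203 m: −αΔT+βΔS = −(2.5 × 10⁻⁴)(-1.6)+(7.1 × 10⁻⁴)(+2.55) = 2.2 × 10⁻³ → stable
  203–217 m: −αΔT+βΔS = −(2.5 × 10⁻⁴)(+10.7)+(7.1 × 10⁻⁴)(+17.98) = 0.010 → stable
  217–258 m: −αΔT+βΔS = −(2.5 × 10⁻⁴)(-11.8)+(7.1 × 10⁻⁴)(-1.84) = 1.6 × 10⁻³ → stable
The 101–125 m interval has Δρ < 0: lighter water underlies denser water.

101–125 m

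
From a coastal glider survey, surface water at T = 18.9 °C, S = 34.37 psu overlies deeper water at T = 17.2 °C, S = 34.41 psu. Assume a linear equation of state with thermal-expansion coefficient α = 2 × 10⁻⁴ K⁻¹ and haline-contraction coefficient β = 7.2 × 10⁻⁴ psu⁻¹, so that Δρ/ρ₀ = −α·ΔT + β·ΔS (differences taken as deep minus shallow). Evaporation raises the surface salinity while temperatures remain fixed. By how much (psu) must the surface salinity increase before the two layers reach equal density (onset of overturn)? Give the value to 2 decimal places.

0.51 psu

Neutral buoyancy requires −α(T_deep − T_surf) + β(S_deep − S_surf′) = 0.
S_surf′ = S_deep − (α/β)·ΔT = 34.41 − (2 × 10⁻⁴/7.2 × 10⁻⁴)·(-1.7) = 34.8822 psu.
Increase required: 34.8822 − 34.37 = 0.5122 psu.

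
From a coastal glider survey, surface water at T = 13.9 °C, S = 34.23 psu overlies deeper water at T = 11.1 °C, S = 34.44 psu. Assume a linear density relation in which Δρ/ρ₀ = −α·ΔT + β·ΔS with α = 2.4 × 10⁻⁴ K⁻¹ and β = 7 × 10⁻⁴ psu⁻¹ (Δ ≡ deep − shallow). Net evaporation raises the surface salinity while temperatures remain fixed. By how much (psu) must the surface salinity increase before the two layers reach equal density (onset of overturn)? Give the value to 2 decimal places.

1.17 psu

Neutral buoyancy requires −α(T_deep − T_surf) + β(S_deep − S_surf′) = 0.
S_surf′ = S_deep − (α/β)·ΔT = 34.44 − (2.4 × 10⁻⁴/7 × 10⁻⁴)·(-2.8) = 35.4000 psu.
Increase required: 35.4000 − 34.23 = 1.1700 psu.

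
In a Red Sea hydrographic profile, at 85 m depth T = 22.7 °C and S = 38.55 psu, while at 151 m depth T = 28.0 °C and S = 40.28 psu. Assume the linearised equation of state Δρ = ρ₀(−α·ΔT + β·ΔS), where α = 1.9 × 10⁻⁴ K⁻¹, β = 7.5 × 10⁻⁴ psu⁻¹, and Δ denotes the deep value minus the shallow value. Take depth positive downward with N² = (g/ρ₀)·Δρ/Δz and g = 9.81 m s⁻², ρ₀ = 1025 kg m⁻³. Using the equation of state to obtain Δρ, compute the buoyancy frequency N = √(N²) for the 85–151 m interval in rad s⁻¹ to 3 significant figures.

ΔT = +5.3 K, ΔS = +1.73 psu (deep − shallow).
Δρ/ρ₀ = −αΔT + βΔS = -1.007 × 10⁻³ + 1.2975 × 10⁻³ = 2.905 × 10⁻⁴, so Δρ ≈ 0.2978 kg m⁻³.
N² = (g/ρ₀)·Δρ/Δz = g·(Δρ/ρ₀)/Δz = 9.81 × 2.905 × 10⁻⁴ / 66 = 4.3179 × 10⁻⁵ s⁻².
N = √(4.3179 × 10⁻⁵) = 6.5711 × 10⁻³ rad s⁻¹ ≈ 6.57 × 10⁻³ rad s⁻¹.

6.57 × 10⁻³ rad s⁻¹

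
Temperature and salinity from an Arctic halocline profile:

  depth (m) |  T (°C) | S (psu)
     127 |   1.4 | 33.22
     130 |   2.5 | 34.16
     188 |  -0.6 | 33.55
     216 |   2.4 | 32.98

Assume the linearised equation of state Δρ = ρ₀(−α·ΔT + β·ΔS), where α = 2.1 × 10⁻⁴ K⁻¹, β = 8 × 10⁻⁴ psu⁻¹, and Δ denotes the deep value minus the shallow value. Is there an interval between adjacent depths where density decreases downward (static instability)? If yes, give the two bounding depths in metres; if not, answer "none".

Evaluate Δρ/ρ₀ = −αΔT + βΔS across each adjacent pair:
  127–130 m: −αΔT+βΔS = −(2.1 × 10⁻⁴)(+1.1)+(8 × 10⁻⁴)(+0.94) = 5.2 × 10⁻⁴ → stable
  130–188 m: −αΔT+βΔS = −(2.1 × 10⁻⁴)(-3.1)+(8 × 10⁻⁴)(-0.61) = 1.6 × 10⁻⁴ → stable
  188–216 m: −αΔT+βΔS = −(2.1 × 10⁻⁴)(+3.0)+(8 × 10⁻⁴)(-0.57) = -1.1 × 10⁻³ → UNSTABLE
The 188–216 m interval has Δρ < 0: lighter water underlies denser water.

188–216 m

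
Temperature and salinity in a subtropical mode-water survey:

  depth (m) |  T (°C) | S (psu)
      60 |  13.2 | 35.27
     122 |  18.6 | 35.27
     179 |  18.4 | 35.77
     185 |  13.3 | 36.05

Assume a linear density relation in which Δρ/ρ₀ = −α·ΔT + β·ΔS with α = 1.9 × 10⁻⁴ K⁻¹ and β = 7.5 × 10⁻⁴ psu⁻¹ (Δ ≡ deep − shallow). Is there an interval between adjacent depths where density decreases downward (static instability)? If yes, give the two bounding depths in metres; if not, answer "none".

60–122 m

Evaluate Δρ/ρ₀ = −αΔT + βΔS across each adjacent pair:
  60–122 m: −αΔT+βΔS = −(1.9 × 10⁻⁴)(+5.4)+(7.5 × 10⁻⁴)(+0.00) = -1.0 × 10⁻³ → UNSTABLE
  122–179 m: −αΔT+βΔS = −(1.9 × 10⁻⁴)(-0.2)+(7.5 × 10⁻⁴)(+0.50) = 4.1 × 10⁻⁴ → stable
  179–185 m: −αΔT+βΔS = −(1.9 × 10⁻⁴)(-5.1)+(7.5 × 10⁻⁴)(+0.28) = 1.2 × 10⁻³ → stable
The 60–122 m interval has Δρ < 0: lighter water underlies denser water.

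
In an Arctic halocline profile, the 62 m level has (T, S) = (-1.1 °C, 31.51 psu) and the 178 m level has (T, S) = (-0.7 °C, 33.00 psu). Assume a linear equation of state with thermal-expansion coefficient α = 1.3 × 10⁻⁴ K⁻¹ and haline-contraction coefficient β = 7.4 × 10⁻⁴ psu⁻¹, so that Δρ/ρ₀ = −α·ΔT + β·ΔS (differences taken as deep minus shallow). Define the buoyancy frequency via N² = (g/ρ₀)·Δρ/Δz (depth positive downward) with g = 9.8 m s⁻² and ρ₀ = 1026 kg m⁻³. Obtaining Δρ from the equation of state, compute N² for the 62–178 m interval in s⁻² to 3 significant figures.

8.88 × 10⁻⁵ s⁻²

ΔT = +0.4 K, ΔS = +1.49 psu (deep − shallow).
Δρ/ρ₀ = −αΔT + βΔS = -5.20 × 10⁻⁵ + 1.1026 × 10⁻³ = 1.0506 × 10⁻³, so Δρ ≈ 1.078 kg m⁻³.
N² = (g/ρ₀)·Δρ/Δz = g·(Δρ/ρ₀)/Δz = 9.8 × 1.0506 × 10⁻³ / 116 = 8.8758 × 10⁻⁵ s⁻² ≈ 8.88 × 10⁻⁵ s⁻².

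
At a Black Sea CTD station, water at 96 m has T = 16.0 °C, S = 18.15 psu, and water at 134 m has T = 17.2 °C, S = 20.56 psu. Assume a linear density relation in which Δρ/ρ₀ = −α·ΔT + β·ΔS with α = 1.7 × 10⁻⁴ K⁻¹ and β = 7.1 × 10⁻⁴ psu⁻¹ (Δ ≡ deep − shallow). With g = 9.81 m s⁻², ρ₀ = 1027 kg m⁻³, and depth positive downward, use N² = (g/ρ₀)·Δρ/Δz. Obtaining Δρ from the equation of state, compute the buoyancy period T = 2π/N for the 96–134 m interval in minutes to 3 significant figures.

5.31 min

ΔT = +1.2 K, ΔS = +2.41 psu (deep − shallow).
Δρ/ρ₀ = −αΔT + βΔS = -2.04 × 10⁻⁴ + 1.7111 × 10⁻³ = 1.5071 × 10⁻³, so Δρ ≈ 1.548 kg m⁻³.
N² = (g/ρ₀)·Δρ/Δz = g·(Δρ/ρ₀)/Δz = 9.81 × 1.5071 × 10⁻³ / 38 = 3.8907 × 10⁻⁴ s⁻².
N = √(3.8907 × 10⁻⁴) = 0.019725 rad s⁻¹ → T = 2π/N = 318.54 s = 5.3090 min ≈ 5.31 min.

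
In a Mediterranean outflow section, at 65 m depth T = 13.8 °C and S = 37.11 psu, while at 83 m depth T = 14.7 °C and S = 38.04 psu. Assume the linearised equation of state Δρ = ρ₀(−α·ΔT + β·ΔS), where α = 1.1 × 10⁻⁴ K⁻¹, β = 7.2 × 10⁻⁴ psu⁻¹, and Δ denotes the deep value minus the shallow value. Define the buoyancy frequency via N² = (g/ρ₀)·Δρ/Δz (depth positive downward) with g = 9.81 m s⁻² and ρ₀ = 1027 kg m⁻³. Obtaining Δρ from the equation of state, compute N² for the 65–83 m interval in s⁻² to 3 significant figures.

3.11 × 10⁻⁴ s⁻²

ΔT = +0.9 K, ΔS = +0.93 psu (deep − shallow).
Δρ/ρ₀ = −αΔT + βΔS = -9.90 × 10⁻⁵ + 6.696 × 10⁻⁴ = 5.706 × 10⁻⁴, so Δρ ≈ 0.5860 kg m⁻³.
N² = (g/ρ₀)·Δρ/Δz = g·(Δρ/ρ₀)/Δz = 9.81 × 5.706 × 10⁻⁴ / 18 = 3.1098 × 10⁻⁴ s⁻² ≈ 3.11 × 10⁻⁴ s⁻².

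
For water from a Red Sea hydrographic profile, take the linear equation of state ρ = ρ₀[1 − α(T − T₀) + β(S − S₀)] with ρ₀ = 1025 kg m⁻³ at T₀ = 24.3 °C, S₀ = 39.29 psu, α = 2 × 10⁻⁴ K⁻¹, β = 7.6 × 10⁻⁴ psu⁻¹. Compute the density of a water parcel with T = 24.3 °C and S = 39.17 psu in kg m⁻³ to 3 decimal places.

1024.907 kg m⁻³

T − T₀ = +0.0 K, S − S₀ = -0.12 psu.
Bracket = 1 − α·(+0.0) + β·(-0.12) = 1 + (-9.12 × 10⁻⁵) = 0.9999088.
ρ = 1025 × 0.9999088 = 1024.907 kg m⁻³.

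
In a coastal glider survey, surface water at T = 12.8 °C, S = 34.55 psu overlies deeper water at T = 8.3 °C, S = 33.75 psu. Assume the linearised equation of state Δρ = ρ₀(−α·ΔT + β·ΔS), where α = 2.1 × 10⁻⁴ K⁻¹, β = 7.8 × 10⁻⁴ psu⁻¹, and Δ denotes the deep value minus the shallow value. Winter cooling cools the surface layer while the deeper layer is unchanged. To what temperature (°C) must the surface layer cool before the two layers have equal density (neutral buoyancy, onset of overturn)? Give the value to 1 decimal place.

11.3 °C

Neutral buoyancy requires Δρ = 0, i.e. −α(T_deep − T_surf′) + β(S_deep − S_surf) = 0.
T_surf′ = T_deep − (β/α)·ΔS = 8.3 − (7.8 × 10⁻⁴/2.1 × 10⁻⁴)·(-0.80) = 11.271 °C.
Cooling required: 12.8 − (11.271) = 1.529 °C.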